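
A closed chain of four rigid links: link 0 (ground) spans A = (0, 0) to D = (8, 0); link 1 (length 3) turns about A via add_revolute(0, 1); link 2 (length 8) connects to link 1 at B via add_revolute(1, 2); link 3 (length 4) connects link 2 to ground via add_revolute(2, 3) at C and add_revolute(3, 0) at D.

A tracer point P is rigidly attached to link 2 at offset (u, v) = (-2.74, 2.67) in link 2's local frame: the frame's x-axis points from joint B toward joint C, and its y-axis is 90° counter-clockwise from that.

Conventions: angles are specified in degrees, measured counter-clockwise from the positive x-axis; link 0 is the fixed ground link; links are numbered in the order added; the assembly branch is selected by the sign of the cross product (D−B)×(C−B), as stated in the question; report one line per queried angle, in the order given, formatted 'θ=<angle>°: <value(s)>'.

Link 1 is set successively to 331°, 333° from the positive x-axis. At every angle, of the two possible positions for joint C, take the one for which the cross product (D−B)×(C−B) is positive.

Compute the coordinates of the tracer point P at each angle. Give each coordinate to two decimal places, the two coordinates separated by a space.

A=(0,0), D=(8.00,0)
θ=331°: B = A + 3.00·(cos331°, sin331°) = (2.6239, -1.4544)
θ=331°: |BD| = 5.5694
θ=331°: circle(B,8.00) ∩ circle(D,4.00): a=7.0940, h=3.6981
θ=331°:   candidates: C₊=(8.5059,3.9679) cross=20.596; C₋=(10.4374,-3.1716) cross=-20.596
θ=331°:   branch + wants cross > 0 → take C=(8.5059,3.9679) (cross=20.596)
θ=331°: ex = (C−B)/|BC| = (0.7353,0.6778); ey = (-0.6778,0.7353)
θ=331°: P = B + -2.74·ex + 2.67·ey = (-1.2004,-1.3484)
θ=333°: B = A + 3.00·(cos333°, sin333°) = (2.6730, -1.3620)
θ=333°: |BD| = 5.4983
θ=333°: circle(B,8.00) ∩ circle(D,4.00): a=7.1141, h=3.6591
θ=333°:   candidates: C₊=(8.6590,3.9453) cross=20.119; C₋=(10.4718,-3.1449) cross=-20.119
θ=333°:   branch + wants cross > 0 → take C=(8.6590,3.9453) (cross=20.119)
θ=333°: ex = (C−B)/|BC| = (0.7483,0.6634); ey = (-0.6634,0.7483)
θ=333°: P = B + -2.74·ex + 2.67·ey = (-1.1485,-1.1819)

θ=331°: -1.20 -1.35
θ=333°: -1.15 -1.18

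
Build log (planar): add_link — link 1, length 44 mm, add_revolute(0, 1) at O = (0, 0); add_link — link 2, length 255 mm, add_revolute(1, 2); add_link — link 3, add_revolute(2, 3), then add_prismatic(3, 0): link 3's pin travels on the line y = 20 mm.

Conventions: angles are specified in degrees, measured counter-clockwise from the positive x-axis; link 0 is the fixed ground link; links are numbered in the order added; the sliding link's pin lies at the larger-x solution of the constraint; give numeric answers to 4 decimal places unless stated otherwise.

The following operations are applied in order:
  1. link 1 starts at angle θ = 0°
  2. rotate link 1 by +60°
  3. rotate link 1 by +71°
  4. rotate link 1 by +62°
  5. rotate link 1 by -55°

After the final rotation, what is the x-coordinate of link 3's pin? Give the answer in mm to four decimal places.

geometry: r = 44 mm, L = 255 mm, e = 20 mm; θ starts at 0°
rotate link 1 by +60°: θ ← 0° +60° = 60°
rotate link 1 by +71°: θ ← 60° +71° = 131°
rotate link 1 by +62°: θ ← 131° +62° = 193°
rotate link 1 by -55°: θ ← 193° -55° = 138°
crank pin P = (r cos θ, r sin θ) = (-32.698372, 29.441747)
h = r sin θ − e = 29.441747 − 20 = 9.441747
x = r cos θ + √(L² − h²) = -32.698372 + 254.825143 = 222.126771

222.1268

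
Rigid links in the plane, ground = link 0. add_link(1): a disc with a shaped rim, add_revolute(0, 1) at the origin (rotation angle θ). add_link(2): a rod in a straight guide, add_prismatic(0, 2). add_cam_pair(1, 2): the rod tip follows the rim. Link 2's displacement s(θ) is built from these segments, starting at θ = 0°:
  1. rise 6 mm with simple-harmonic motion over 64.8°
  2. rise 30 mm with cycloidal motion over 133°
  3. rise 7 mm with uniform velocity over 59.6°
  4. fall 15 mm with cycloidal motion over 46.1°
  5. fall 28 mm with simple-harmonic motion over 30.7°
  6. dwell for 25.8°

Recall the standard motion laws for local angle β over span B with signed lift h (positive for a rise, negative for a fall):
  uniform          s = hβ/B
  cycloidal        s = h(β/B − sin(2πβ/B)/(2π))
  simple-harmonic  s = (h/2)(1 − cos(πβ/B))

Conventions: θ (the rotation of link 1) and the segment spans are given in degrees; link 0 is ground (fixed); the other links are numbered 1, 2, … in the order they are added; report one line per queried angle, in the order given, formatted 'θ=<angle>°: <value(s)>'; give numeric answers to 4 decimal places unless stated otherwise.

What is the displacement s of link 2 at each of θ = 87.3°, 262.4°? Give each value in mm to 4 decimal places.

segment 1 (0° to 64.8°, simple-harmonic, h = 6) is passed completely: s = 0.0000 + (6) = 6.0000
θ = 87.3° falls in segment 2 (64.8° to 197.8°, cycloidal, h = 30): β = 87.3 − 64.8 = 22.5°, B = 133°; Δs = 30·(0.1692 − sin(2π·0.1692)/(2π)) = 0.9031; s = 6.0000 + 0.9031 = 6.9031
segment 2 (64.8° to 197.8°, cycloidal, h = 30) is passed completely: s = 6.0000 + (30) = 36.0000
segment 3 (197.8° to 257.4°, uniform, h = 7) is passed completely: s = 36.0000 + (7) = 43.0000
θ = 262.4° falls in segment 4 (257.4° to 303.5°, cycloidal, h = -15): β = 262.4 − 257.4 = 5°, B = 46.1°; Δs = -15·(0.1085 − sin(2π·0.1085)/(2π)) = -0.1230; s = 43.0000 − 0.1230 = 42.8770

θ=87.3°: 6.9031
θ=262.4°: 42.8770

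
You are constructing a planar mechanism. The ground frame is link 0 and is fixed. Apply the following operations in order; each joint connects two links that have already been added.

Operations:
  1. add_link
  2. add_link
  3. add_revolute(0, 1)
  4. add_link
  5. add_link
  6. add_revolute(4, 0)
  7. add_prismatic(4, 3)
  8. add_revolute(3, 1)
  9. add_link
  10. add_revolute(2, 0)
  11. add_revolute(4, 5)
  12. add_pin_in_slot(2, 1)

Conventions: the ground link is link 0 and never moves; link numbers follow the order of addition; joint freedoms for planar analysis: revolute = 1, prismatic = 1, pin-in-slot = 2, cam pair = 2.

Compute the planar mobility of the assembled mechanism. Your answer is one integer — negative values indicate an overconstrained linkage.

link 0 = ground. State L|J1|J2 = 1|0|0
+link1  2|0|0
+link2  3|0|0
R(0,1) f=1→J1  3|1|0
+link3  4|1|0
+link4  5|1|0
R(4,0) f=1→J1  5|2|0
P(4,3) f=1→J1  5|3|0
R(3,1) f=1→J1  5|4|0
+link5  6|4|0
R(2,0) f=1→J1  6|5|0
R(4,5) f=1→J1  6|6|0
PS(2,1) f=2→J2  6|6|1
M = 3(6−1)−2·6−1 = 15−12−1 = 2

M = 2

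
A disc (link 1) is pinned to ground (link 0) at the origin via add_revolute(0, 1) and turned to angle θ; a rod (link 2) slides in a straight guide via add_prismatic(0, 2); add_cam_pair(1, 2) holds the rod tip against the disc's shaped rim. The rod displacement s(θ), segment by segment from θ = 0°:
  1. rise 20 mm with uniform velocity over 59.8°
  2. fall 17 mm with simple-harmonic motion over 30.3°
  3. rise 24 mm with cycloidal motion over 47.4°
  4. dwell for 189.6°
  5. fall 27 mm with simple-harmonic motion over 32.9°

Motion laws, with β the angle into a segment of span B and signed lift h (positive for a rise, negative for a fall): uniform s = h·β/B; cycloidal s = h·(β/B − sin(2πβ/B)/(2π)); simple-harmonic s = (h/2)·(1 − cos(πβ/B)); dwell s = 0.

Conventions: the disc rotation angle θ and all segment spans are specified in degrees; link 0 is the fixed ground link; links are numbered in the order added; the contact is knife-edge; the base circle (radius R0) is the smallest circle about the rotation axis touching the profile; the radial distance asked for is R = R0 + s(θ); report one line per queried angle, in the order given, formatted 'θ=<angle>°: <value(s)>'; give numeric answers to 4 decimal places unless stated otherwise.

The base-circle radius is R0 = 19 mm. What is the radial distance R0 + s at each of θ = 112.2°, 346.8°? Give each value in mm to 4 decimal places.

segment 1 (0° to 59.8°, uniform, h = 20) is passed completely: s = 0.0000 + (20) = 20.0000
segment 2 (59.8° to 90.1°, simple-harmonic, h = -17) is passed completely: s = 20.0000 + (-17) = 3.0000
θ = 112.2° falls in segment 3 (90.1° to 137.5°, cycloidal, h = 24): β = 112.2 − 90.1 = 22.1°, B = 47.4°; Δs = 24·(0.4662 − sin(2π·0.4662)/(2π)) = 10.3858; s = 3.0000 + 10.3858 = 13.3858
segment 3 (90.1° to 137.5°, cycloidal, h = 24) is passed completely: s = 3.0000 + (24) = 27.0000
segment 4 (137.5° to 327.1°, dwell): s unchanged at 27.0000
θ = 346.8° falls in segment 5 (327.1° to 360°, simple-harmonic, h = -27): β = 346.8 − 327.1 = 19.7°, B = 32.9°; Δs = -27/2·(1 − cos(π·0.5988)) = -17.6227; s = 27.0000 − 17.6227 = 9.3773
θ=112.2°: R = R0 + s = 19 + 13.3858 = 32.3858
θ=346.8°: R = R0 + s = 19 + 9.3773 = 28.3773

θ=112.2°: 32.3858
θ=346.8°: 28.3773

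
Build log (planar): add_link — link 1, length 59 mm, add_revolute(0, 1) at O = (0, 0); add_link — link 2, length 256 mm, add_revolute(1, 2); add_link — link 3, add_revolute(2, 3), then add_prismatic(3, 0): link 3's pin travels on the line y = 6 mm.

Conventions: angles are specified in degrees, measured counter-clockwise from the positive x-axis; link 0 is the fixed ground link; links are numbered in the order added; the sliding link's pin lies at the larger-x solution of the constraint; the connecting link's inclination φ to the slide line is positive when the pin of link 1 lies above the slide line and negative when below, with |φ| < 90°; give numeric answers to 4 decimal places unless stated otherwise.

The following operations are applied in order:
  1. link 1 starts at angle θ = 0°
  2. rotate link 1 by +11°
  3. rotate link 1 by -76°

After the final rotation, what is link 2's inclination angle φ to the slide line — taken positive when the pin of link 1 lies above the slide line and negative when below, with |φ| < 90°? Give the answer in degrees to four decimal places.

geometry: r = 59 mm, L = 256 mm, e = 6 mm; θ starts at 0°
rotate link 1 by +11°: θ ← 0° +11° = 11°
rotate link 1 by -76°: θ ← 11° -76° = -65°
h = r sin θ − e = -53.472159 − 6 = -59.472159
sin φ = h / L = -59.472159 / 256 = -0.23231312
φ = arcsin(-0.23231312) = -13.433293°

-13.4333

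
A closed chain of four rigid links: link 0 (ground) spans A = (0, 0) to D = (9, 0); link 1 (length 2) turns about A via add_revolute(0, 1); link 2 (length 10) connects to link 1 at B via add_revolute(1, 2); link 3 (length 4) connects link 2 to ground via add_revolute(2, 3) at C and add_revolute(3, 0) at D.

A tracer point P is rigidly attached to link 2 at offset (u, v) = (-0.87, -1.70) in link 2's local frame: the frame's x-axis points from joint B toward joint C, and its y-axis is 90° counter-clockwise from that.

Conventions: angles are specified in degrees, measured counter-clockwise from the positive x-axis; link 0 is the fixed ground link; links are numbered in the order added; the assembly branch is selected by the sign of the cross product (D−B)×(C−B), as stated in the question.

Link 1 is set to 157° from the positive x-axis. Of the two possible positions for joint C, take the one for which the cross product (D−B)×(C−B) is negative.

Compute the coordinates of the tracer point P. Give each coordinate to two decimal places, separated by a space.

A=(0,0), D=(9.00,0)
B = A + 2.00·(cos157°, sin157°) = (-1.8410, 0.7815)
|BD| = 10.8691
circle(B,10.00) ∩ circle(D,4.00): a=9.2987, h=3.6788
  candidates: C₊=(7.6981,3.7822) cross=39.986; C₋=(7.1691,-3.5564) cross=-39.986
  branch - wants cross < 0 → take C=(7.1691,-3.5564) (cross=-39.986)
ex = (C−B)/|BC| = (0.9010,-0.4338); ey = (0.4338,0.9010)
P = B + -0.87·ex + -1.70·ey = (-3.3623,-0.3729)

-3.36 -0.37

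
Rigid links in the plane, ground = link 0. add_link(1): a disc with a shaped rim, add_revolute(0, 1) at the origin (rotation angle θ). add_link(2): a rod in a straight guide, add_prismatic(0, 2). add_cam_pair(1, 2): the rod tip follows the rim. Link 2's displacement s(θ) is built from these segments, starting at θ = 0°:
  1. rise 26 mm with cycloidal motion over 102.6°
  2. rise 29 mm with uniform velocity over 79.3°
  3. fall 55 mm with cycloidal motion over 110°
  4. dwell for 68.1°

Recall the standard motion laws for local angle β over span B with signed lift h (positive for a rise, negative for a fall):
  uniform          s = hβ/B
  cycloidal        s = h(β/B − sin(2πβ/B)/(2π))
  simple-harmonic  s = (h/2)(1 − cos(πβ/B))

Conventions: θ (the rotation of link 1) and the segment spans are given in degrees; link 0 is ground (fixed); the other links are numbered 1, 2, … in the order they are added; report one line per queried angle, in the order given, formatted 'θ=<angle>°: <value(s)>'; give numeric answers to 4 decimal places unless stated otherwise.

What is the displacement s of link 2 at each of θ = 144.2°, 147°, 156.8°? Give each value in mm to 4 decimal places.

segment 1 (0° to 102.6°, cycloidal, h = 26) is passed completely: s = 0.0000 + (26) = 26.0000
θ = 144.2° falls in segment 2 (102.6° to 181.9°, uniform, h = 29): β = 144.2 − 102.6 = 41.6°, B = 79.3°; Δs = 29·41.6/79.3 = 15.2131; s = 26.0000 + 15.2131 = 41.2131
θ = 147° falls in segment 2 (102.6° to 181.9°, uniform, h = 29): β = 147 − 102.6 = 44.4°, B = 79.3°; Δs = 29·44.4/79.3 = 16.2371; s = 26.0000 + 16.2371 = 42.2371
θ = 156.8° falls in segment 2 (102.6° to 181.9°, uniform, h = 29): β = 156.8 − 102.6 = 54.2°, B = 79.3°; Δs = 29·54.2/79.3 = 19.8209; s = 26.0000 + 19.8209 = 45.8209

θ=144.2°: 41.2131
θ=147°: 42.2371
θ=156.8°: 45.8209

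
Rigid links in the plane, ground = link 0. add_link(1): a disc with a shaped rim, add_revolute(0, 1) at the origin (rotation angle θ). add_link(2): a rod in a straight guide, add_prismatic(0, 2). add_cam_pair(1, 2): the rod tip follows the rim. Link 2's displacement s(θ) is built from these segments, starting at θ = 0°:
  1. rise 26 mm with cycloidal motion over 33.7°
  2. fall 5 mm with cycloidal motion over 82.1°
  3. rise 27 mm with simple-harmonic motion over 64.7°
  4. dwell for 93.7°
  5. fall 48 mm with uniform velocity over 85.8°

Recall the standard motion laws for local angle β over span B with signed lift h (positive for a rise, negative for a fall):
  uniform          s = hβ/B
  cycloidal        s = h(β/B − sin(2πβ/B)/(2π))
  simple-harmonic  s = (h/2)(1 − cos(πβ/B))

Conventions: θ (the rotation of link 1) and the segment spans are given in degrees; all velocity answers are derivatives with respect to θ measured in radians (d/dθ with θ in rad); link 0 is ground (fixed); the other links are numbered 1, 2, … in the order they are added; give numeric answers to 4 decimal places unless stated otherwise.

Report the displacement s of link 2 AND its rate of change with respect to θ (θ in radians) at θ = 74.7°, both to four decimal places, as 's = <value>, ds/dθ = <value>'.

segment 1 (0° to 33.7°, cycloidal, h = 26) is passed completely: s = 0.0000 + (26) = 26.0000
θ = 74.7° falls in segment 2 (33.7° to 115.8°, cycloidal, h = -5): β = 74.7 − 33.7 = 41°, B = 82.1°; Δs = -5·(0.4994 − sin(2π·0.4994)/(2π)) = -2.4939; s = 26.0000 − 2.4939 = 23.5061
velocity in seg [33.7°–115.8°] (cycloidal), θ in radians: β = 41° = 0.7156 rad, B = 82.1° = 1.4329 rad; ds/dθ = (h/B)(1 − cos(2πβ/B)) = ((-5)/1.4329)(1 − cos(2π·0.4994)) = -6.978754 mm/rad

s = 23.5061, ds/dθ = -6.9788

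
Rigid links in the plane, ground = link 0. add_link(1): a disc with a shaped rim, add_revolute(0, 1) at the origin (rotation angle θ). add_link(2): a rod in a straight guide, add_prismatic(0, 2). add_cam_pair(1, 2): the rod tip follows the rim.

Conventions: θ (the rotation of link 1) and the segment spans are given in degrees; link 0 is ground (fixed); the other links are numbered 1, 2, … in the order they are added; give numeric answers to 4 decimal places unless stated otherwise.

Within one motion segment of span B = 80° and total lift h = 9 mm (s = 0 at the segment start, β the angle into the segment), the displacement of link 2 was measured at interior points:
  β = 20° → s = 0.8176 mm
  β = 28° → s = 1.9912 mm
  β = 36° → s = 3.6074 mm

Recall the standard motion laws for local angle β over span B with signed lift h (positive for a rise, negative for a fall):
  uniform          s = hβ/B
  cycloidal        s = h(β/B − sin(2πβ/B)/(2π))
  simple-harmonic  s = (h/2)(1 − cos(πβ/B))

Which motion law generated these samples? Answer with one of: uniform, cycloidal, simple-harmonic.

candidates at β/B = r: uniform s = h·r (linear in β); cycloidal s = h·(r − sin(2πr)/(2π)); simple-harmonic s = (h/2)(1 − cos(πr))
β=20°: printed 0.8176 | uniform 2.2500, cycloidal 0.8176, simple-harmonic 1.3180
β=28°: printed 1.9912 | uniform 3.1500, cycloidal 1.9912, simple-harmonic 2.4570
β=36°: printed 3.6074 | uniform 4.0500, cycloidal 3.6074, simple-harmonic 3.7960
only one law matches every sample → cycloidal

cycloidal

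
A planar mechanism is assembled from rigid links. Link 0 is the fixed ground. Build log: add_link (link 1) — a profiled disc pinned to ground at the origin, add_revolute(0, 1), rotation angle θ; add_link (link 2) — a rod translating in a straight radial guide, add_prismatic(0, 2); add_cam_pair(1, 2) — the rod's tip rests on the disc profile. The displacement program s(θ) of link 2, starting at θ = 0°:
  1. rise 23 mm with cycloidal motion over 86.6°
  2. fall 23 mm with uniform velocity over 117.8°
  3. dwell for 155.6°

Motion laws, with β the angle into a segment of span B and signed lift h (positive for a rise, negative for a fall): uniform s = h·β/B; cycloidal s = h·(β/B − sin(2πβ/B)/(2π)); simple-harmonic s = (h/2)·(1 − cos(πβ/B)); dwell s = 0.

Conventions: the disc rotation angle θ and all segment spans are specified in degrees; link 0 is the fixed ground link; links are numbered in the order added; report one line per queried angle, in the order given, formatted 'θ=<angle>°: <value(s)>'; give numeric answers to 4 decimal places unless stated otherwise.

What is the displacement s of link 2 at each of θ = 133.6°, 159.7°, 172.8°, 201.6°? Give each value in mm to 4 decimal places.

seg 1 [0°–86.6°] cycloidal, h=23: full span → s += 23 → s = 23.0000
seg 2 [86.6°–204.4°] uniform, h=-23: θ=133.6° here. β=47, B=117.8. -23·47/117.8 = -9.1766 → s = 13.8234
seg 2 [86.6°–204.4°] uniform, h=-23: θ=159.7° here. β=73.1, B=117.8. -23·73.1/117.8 = -14.2725 → s = 8.7275
seg 2 [86.6°–204.4°] uniform, h=-23: θ=172.8° here. β=86.2, B=117.8. -23·86.2/117.8 = -16.8302 → s = 6.1698
seg 2 [86.6°–204.4°] uniform, h=-23: θ=201.6° here. β=115, B=117.8. -23·115/117.8 = -22.4533 → s = 0.5467

θ=133.6°: 13.8234
θ=159.7°: 8.7275
θ=172.8°: 6.1698
θ=201.6°: 0.5467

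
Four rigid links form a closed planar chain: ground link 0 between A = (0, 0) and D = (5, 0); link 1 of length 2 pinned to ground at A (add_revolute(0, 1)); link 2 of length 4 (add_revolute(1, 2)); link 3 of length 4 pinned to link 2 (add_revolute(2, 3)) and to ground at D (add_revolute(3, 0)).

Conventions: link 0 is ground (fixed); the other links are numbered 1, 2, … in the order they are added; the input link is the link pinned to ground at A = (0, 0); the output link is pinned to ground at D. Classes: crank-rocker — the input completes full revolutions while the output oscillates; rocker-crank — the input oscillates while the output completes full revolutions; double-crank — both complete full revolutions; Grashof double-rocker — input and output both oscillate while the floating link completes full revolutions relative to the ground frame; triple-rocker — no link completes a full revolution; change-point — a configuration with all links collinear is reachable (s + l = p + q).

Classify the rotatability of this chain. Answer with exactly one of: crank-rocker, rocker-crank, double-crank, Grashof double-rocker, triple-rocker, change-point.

lengths: ground=5, input=2, coupler=4, output=4
sorted: s=2 (shortest), l=5 (longest), p+q=8
s + l = 7 vs p + q = 8
s + l < p + q (Grashof) with shortest = input link → crank-rocker

crank-rocker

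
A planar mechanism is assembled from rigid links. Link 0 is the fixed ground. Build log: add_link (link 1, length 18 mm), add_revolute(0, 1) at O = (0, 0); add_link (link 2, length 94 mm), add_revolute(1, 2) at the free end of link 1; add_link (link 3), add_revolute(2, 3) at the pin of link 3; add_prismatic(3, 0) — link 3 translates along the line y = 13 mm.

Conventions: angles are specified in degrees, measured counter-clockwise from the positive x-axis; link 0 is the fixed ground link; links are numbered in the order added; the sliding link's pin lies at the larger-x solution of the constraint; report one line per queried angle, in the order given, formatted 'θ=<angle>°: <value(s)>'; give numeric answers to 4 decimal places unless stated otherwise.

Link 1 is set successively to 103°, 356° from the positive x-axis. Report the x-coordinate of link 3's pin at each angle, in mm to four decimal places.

geometry: r = 18 mm, L = 94 mm, e = 13 mm
θ=103°: crank pin P = (r cos θ, r sin θ) = (-4.049119, 17.538661)
θ=103°: h = r sin θ − e = 17.538661 − 13 = 4.538661
θ=103°: x = r cos θ + √(L² − h²) = -4.049119 + 93.890365 = 89.841246
θ=356°: crank pin P = (r cos θ, r sin θ) = (17.956153, -1.255617)
θ=356°: h = r sin θ − e = -1.255617 − 13 = -14.255617
θ=356°: x = r cos θ + √(L² − h²) = 17.956153 + 92.912741 = 110.868894

θ=103°: 89.8412
θ=356°: 110.8689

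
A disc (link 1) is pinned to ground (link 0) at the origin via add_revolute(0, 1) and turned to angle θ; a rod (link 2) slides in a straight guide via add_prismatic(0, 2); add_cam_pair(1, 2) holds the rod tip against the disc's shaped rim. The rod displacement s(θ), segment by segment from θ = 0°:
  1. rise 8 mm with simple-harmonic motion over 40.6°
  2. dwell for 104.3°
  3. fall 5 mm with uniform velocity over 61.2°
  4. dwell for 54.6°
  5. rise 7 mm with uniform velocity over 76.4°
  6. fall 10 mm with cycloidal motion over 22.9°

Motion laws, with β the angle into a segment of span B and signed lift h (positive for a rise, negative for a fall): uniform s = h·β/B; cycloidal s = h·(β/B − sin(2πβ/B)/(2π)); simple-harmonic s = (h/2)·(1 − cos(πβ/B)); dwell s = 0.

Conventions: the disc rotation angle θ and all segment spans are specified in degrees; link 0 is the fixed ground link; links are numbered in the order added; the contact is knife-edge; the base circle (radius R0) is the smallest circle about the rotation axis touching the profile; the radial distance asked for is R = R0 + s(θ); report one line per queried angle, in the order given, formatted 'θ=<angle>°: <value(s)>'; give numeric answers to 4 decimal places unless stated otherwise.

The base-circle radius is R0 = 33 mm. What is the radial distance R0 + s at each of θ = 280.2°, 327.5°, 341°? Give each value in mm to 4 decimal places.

segment 1 (0° to 40.6°, simple-harmonic, h = 8) is passed completely: s = 0.0000 + (8) = 8.0000
segment 2 (40.6° to 144.9°, dwell): s unchanged at 8.0000
segment 3 (144.9° to 206.1°, uniform, h = -5) is passed completely: s = 8.0000 + (-5) = 3.0000
segment 4 (206.1° to 260.7°, dwell): s unchanged at 3.0000
θ = 280.2° falls in segment 5 (260.7° to 337.1°, uniform, h = 7): β = 280.2 − 260.7 = 19.5°, B = 76.4°; Δs = 7·19.5/76.4 = 1.7866; s = 3.0000 + 1.7866 = 4.7866
θ = 327.5° falls in segment 5 (260.7° to 337.1°, uniform, h = 7): β = 327.5 − 260.7 = 66.8°, B = 76.4°; Δs = 7·66.8/76.4 = 6.1204; s = 3.0000 + 6.1204 = 9.1204
segment 5 (260.7° to 337.1°, uniform, h = 7) is passed completely: s = 3.0000 + (7) = 10.0000
θ = 341° falls in segment 6 (337.1° to 360°, cycloidal, h = -10): β = 341 − 337.1 = 3.9°, B = 22.9°; Δs = -10·(0.1703 − sin(2π·0.1703)/(2π)) = -0.3069; s = 10.0000 − 0.3069 = 9.6931
θ=280.2°: R = R0 + s = 33 + 4.7866 = 37.7866
θ=327.5°: R = R0 + s = 33 + 9.1204 = 42.1204
θ=341°: R = R0 + s = 33 + 9.6931 = 42.6931

θ=280.2°: 37.7866
θ=327.5°: 42.1204
θ=341°: 42.6931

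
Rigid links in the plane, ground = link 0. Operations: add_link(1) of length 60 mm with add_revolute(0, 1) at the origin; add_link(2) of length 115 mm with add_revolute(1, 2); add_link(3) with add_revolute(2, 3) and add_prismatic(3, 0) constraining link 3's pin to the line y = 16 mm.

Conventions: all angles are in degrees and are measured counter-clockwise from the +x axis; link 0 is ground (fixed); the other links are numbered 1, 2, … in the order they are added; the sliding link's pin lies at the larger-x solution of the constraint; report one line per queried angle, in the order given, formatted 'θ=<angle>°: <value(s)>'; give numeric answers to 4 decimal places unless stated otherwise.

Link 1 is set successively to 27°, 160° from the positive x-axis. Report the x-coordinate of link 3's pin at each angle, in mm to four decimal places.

geometry: r = 60 mm, L = 115 mm, e = 16 mm
θ=27°: crank pin P = (r cos θ, r sin θ) = (53.460391, 27.239430)
θ=27°: h = r sin θ − e = 27.239430 − 16 = 11.239430
θ=27°: x = r cos θ + √(L² − h²) = 53.460391 + 114.449444 = 167.909835
θ=160°: crank pin P = (r cos θ, r sin θ) = (-56.381557, 20.521209)
θ=160°: h = r sin θ − e = 20.521209 − 16 = 4.521209
θ=160°: x = r cos θ + √(L² − h²) = -56.381557 + 114.911090 = 58.529533

θ=27°: 167.9098
θ=160°: 58.5295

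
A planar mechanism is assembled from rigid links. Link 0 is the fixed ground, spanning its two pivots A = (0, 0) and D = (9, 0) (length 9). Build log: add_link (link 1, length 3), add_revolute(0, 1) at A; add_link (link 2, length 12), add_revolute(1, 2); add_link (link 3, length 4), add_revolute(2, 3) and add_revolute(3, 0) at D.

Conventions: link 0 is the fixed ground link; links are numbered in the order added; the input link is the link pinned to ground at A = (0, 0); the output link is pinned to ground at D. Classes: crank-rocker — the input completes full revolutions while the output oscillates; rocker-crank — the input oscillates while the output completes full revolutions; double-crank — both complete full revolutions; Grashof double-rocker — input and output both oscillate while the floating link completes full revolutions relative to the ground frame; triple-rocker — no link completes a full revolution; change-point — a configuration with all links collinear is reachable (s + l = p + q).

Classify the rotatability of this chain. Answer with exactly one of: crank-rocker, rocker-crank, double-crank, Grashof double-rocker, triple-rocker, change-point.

lengths: ground=9, input=3, coupler=12, output=4
sorted: s=3 (shortest), l=12 (longest), p+q=13
s + l = 15 vs p + q = 13
s + l > p + q → non-Grashof → no link fully rotates → triple-rocker

triple-rocker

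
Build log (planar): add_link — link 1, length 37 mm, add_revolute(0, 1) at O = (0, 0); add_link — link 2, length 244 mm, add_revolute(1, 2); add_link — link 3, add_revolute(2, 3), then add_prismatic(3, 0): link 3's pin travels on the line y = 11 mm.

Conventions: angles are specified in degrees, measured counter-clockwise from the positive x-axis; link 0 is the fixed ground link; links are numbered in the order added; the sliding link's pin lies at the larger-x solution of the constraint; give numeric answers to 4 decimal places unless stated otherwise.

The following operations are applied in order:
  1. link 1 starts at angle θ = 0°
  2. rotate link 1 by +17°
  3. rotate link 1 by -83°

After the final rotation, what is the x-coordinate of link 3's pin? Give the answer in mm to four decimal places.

geometry: r = 37 mm, L = 244 mm, e = 11 mm; θ starts at 0°
rotate link 1 by +17°: θ ← 0° +17° = 17°
rotate link 1 by -83°: θ ← 17° -83° = -66°
crank pin P = (r cos θ, r sin θ) = (15.049256, -33.801182)
h = r sin θ − e = -33.801182 − 11 = -44.801182
x = r cos θ + √(L² − h²) = 15.049256 + 239.851734 = 254.900989

254.9010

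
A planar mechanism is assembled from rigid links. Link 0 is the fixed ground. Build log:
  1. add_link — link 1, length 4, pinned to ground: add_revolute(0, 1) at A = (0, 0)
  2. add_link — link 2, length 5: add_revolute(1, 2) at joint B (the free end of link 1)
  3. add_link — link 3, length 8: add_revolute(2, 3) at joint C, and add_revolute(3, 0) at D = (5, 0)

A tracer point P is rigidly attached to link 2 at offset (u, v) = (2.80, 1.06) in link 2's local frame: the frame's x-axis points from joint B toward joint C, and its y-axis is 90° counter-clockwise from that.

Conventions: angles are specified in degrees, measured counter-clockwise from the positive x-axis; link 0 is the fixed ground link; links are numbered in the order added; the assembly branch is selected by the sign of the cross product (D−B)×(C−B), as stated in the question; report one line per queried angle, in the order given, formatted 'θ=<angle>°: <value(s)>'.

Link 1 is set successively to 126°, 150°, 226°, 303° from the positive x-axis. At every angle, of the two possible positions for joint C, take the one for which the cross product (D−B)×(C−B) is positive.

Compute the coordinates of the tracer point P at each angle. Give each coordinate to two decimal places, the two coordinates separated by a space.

A=(0,0), D=(5.00,0)
θ=126°: B = A + 4.00·(cos126°, sin126°) = (-2.3511, 3.2361)
θ=126°: |BD| = 8.0319
θ=126°: circle(B,5.00) ∩ circle(D,8.00): a=1.5881, h=4.7411
θ=126°:   candidates: C₊=(1.0126,6.9354) cross=38.080; C₋=(-2.8078,-1.7430) cross=-38.080
θ=126°:   branch + wants cross > 0 → take C=(1.0126,6.9354) (cross=38.080)
θ=126°: ex = (C−B)/|BC| = (0.6727,0.7399); ey = (-0.7399,0.6727)
θ=126°: P = B + 2.80·ex + 1.06·ey = (-1.2517,6.0208)
θ=150°: B = A + 4.00·(cos150°, sin150°) = (-3.4641, 2.0000)
θ=150°: |BD| = 8.6972
θ=150°: circle(B,5.00) ∩ circle(D,8.00): a=2.1065, h=4.5346
θ=150°:   candidates: C₊=(-0.3713,5.9287) cross=39.438; C₋=(-2.4568,-2.8975) cross=-39.438
θ=150°:   branch + wants cross > 0 → take C=(-0.3713,5.9287) (cross=39.438)
θ=150°: ex = (C−B)/|BC| = (0.6186,0.7857); ey = (-0.7857,0.6186)
θ=150°: P = B + 2.80·ex + 1.06·ey = (-2.5650,4.8557)
θ=226°: B = A + 4.00·(cos226°, sin226°) = (-2.7786, -2.8774)
θ=226°: |BD| = 8.2938
θ=226°: circle(B,5.00) ∩ circle(D,8.00): a=1.7957, h=4.6664
θ=226°:   candidates: C₊=(-2.7134,2.1222) cross=38.702; C₋=(0.5245,-6.6310) cross=-38.702
θ=226°:   branch + wants cross > 0 → take C=(-2.7134,2.1222) (cross=38.702)
θ=226°: ex = (C−B)/|BC| = (0.0131,0.9999); ey = (-0.9999,0.0131)
θ=226°: P = B + 2.80·ex + 1.06·ey = (-3.8020,-0.0638)
θ=303°: B = A + 4.00·(cos303°, sin303°) = (2.1786, -3.3547)
θ=303°: |BD| = 4.3834
θ=303°: circle(B,5.00) ∩ circle(D,8.00): a=-2.2569, h=4.4617
θ=303°:   candidates: C₊=(-2.6887,-2.2101) cross=19.557; C₋=(4.1405,-7.9537) cross=-19.557
θ=303°:   branch + wants cross > 0 → take C=(-2.6887,-2.2101) (cross=19.557)
θ=303°: ex = (C−B)/|BC| = (-0.9734,0.2289); ey = (-0.2289,-0.9734)
θ=303°: P = B + 2.80·ex + 1.06·ey = (-0.7897,-3.7455)

θ=126°: -1.25 6.02
θ=150°: -2.57 4.86
θ=226°: -3.80 -0.06
θ=303°: -0.79 -3.75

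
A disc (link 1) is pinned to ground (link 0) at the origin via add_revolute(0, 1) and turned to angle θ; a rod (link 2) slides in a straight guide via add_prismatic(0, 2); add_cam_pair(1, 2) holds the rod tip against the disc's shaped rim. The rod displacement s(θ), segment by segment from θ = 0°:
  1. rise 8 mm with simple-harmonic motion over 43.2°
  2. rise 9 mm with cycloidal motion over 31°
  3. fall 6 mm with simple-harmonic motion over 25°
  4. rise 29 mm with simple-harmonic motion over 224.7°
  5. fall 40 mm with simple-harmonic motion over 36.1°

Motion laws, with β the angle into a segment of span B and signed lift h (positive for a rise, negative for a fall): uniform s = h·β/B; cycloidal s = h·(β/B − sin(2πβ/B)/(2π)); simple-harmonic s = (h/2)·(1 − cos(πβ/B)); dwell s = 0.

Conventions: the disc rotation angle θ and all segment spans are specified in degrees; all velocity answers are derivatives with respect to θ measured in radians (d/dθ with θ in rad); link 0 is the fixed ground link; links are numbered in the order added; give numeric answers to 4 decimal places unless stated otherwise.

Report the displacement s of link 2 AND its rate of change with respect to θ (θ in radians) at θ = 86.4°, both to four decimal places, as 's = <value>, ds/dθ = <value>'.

segment 1 (0° to 43.2°, simple-harmonic, h = 8) is passed completely: s = 0.0000 + (8) = 8.0000
segment 2 (43.2° to 74.2°, cycloidal, h = 9) is passed completely: s = 8.0000 + (9) = 17.0000
θ = 86.4° falls in segment 3 (74.2° to 99.2°, simple-harmonic, h = -6): β = 86.4 − 74.2 = 12.2°, B = 25°; Δs = -6/2·(1 − cos(π·0.4880)) = -2.8869; s = 17.0000 − 2.8869 = 14.1131
velocity in seg [74.2°–99.2°] (simple-harmonic), θ in radians: β = 12.2° = 0.2129 rad, B = 25° = 0.4363 rad; ds/dθ = (πh/(2B)) sin(πβ/B) = (π·(-6)/(2·0.4363)) sin(π·0.4880) = -21.584653 mm/rad

s = 14.1131, ds/dθ = -21.5847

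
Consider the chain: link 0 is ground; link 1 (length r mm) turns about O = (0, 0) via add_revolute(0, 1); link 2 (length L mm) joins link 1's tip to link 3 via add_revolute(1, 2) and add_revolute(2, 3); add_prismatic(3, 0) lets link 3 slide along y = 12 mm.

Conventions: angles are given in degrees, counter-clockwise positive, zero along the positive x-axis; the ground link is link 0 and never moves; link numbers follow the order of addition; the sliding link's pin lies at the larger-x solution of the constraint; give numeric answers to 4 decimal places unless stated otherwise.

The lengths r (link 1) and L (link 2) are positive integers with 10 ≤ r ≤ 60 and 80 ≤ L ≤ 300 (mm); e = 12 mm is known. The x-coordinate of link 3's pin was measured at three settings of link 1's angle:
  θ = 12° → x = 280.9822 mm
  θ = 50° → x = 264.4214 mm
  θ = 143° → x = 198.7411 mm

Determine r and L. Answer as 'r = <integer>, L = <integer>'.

constraint per measurement: (x − r cos θ)² + (r sin θ − e)² = L²
subtracting the θ₁ and θ₂ equations cancels the r² and L² terms:
r = (x₁² − x₂²) / (2[(x₁cos θ₁ + e sin θ₁) − (x₂cos θ₂ + e sin θ₂)]) = 45.9999 → r = 46
L² = (x₁ − r cos θ₁)² + (r sin θ₁ − e)² = 55695.9923 → L = 236.0000 → L = 236
check at θ₃=143°: x = 198.7411 (printed 198.7411) ✓

r = 46, L = 236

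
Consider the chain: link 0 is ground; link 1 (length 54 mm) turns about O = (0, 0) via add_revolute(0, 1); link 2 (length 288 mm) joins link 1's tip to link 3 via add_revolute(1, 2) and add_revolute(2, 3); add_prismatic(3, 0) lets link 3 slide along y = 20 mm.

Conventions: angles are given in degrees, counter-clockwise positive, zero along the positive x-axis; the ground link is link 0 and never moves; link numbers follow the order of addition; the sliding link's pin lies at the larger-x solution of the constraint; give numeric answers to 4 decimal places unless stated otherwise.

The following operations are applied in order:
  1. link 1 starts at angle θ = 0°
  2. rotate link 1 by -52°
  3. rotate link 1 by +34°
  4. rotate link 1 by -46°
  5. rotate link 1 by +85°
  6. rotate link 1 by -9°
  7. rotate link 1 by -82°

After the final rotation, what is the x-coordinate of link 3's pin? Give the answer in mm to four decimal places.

geometry: r = 54 mm, L = 288 mm, e = 20 mm; θ starts at 0°
rotate link 1 by -52°: θ ← 0° -52° = -52°
rotate link 1 by +34°: θ ← -52° +34° = -18°
rotate link 1 by -46°: θ ← -18° -46° = -64°
rotate link 1 by +85°: θ ← -64° +85° = 21°
rotate link 1 by -9°: θ ← 21° -9° = 12°
rotate link 1 by -82°: θ ← 12° -82° = -70°
crank pin P = (r cos θ, r sin θ) = (18.469088, -50.743402)
h = r sin θ − e = -50.743402 − 20 = -70.743402
x = r cos θ + √(L² − h²) = 18.469088 + 279.176237 = 297.645324

297.6453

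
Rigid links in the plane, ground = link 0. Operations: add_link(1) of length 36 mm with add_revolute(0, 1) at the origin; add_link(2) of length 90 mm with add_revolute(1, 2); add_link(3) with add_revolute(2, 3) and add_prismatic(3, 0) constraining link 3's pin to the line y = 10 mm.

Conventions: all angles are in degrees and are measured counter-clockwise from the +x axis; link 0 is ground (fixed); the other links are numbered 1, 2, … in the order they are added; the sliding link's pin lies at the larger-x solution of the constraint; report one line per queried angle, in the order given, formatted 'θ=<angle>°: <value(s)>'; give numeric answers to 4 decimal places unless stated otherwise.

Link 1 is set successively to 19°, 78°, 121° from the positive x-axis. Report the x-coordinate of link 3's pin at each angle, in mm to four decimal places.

geometry: r = 36 mm, L = 90 mm, e = 10 mm
θ=19°: crank pin P = (r cos θ, r sin θ) = (34.038669, 11.720454)
θ=19°: h = r sin θ − e = 11.720454 − 10 = 1.720454
θ=19°: x = r cos θ + √(L² − h²) = 34.038669 + 89.983554 = 124.022223
θ=78°: crank pin P = (r cos θ, r sin θ) = (7.484821, 35.213314)
θ=78°: h = r sin θ − e = 35.213314 − 10 = 25.213314
θ=78°: x = r cos θ + √(L² − h²) = 7.484821 + 86.396116 = 93.880937
θ=121°: crank pin P = (r cos θ, r sin θ) = (-18.541371, 30.858023)
θ=121°: h = r sin θ − e = 30.858023 − 10 = 20.858023
θ=121°: x = r cos θ + √(L² − h²) = -18.541371 + 87.549660 = 69.008289

θ=19°: 124.0222
θ=78°: 93.8809
θ=121°: 69.0083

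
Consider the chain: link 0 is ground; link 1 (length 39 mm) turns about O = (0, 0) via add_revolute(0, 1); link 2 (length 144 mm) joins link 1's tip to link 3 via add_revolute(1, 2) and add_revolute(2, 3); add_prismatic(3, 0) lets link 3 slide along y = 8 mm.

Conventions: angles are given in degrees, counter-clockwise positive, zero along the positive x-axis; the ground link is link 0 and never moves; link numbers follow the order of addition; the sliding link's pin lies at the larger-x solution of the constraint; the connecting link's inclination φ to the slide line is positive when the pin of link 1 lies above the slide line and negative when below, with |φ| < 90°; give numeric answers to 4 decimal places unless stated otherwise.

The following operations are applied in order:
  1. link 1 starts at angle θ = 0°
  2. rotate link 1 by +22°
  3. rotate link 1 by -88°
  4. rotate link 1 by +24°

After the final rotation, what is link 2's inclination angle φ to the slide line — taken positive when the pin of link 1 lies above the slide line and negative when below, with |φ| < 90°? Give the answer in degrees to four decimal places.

geometry: r = 39 mm, L = 144 mm, e = 8 mm; θ starts at 0°
rotate link 1 by +22°: θ ← 0° +22° = 22°
rotate link 1 by -88°: θ ← 22° -88° = -66°
rotate link 1 by +24°: θ ← -66° +24° = -42°
h = r sin θ − e = -26.096094 − 8 = -34.096094
sin φ = h / L = -34.096094 / 144 = -0.23677843
φ = arcsin(-0.23677843) = -13.696478°

-13.6965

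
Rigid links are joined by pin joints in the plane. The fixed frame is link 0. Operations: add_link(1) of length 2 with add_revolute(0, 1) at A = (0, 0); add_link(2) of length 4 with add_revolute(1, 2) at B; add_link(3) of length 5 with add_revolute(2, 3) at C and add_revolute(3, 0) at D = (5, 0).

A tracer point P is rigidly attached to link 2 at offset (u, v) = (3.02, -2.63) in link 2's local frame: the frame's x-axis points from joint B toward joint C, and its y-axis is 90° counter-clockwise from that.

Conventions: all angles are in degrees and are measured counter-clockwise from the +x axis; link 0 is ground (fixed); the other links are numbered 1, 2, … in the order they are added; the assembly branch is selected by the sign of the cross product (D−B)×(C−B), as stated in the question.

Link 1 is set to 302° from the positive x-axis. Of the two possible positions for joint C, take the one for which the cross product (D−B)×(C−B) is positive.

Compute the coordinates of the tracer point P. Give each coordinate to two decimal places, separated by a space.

A=(0,0), D=(5.00,0)
B = A + 2.00·(cos302°, sin302°) = (1.0598, -1.6961)
|BD| = 4.2897
circle(B,4.00) ∩ circle(D,5.00): a=1.0958, h=3.8470
  candidates: C₊=(0.5453,2.2707) cross=16.502; C₋=(3.5874,-4.7963) cross=-16.502
  branch + wants cross > 0 → take C=(0.5453,2.2707) (cross=16.502)
ex = (C−B)/|BC| = (-0.1286,0.9917); ey = (-0.9917,-0.1286)
P = B + 3.02·ex + -2.63·ey = (3.2795,1.6371)

3.28 1.64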